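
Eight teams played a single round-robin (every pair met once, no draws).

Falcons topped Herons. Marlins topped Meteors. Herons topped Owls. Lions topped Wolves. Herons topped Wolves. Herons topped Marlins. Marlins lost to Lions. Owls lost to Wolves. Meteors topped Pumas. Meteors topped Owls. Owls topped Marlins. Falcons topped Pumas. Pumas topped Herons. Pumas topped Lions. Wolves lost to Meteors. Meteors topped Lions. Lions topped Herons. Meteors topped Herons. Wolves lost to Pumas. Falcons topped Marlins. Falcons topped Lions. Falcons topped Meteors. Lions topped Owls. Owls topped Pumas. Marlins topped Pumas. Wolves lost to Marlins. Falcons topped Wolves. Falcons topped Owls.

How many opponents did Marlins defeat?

Marlins' results: beat Meteors, Pumas, Wolves; lost to Falcons, Owls, Herons, Lions.
That is 3 wins.

3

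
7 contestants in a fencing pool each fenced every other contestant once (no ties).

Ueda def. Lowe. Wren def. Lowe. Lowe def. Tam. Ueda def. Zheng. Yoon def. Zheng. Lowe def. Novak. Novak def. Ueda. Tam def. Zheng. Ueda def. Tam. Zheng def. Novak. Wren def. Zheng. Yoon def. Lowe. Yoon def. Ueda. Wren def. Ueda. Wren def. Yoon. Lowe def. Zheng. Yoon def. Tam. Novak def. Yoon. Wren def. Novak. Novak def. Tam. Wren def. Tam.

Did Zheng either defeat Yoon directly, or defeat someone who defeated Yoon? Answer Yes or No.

Yes

Zheng did not beat Yoon directly.
Zheng beat Novak. Of those, Novak beat Yoon.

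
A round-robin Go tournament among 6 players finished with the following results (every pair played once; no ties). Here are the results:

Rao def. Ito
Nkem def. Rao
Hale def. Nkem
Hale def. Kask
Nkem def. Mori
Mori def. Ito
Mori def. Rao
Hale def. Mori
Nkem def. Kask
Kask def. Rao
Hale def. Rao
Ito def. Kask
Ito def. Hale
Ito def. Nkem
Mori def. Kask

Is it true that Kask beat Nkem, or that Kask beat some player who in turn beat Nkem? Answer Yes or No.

Kask did not beat Nkem directly.
Kask beat Rao, but each of them lost to Nkem. No two-step path.

No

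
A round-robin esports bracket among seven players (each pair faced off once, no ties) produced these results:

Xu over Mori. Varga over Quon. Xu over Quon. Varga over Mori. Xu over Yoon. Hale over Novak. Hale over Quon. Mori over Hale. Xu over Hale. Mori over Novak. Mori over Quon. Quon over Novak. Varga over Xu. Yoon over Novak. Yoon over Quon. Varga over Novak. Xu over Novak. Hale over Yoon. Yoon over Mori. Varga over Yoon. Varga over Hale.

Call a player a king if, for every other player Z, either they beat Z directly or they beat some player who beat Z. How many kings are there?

1

Yoon cannot reach Xu, Varga in two steps.
Mori cannot reach Xu, Varga in two steps.
Xu cannot reach Varga in two steps.
Novak cannot reach Yoon, Mori, Xu, Quon, Hale, Varga in two steps.
Quon cannot reach Yoon, Mori, Xu, Hale, Varga in two steps.
Hale cannot reach Xu, Varga in two steps.
Varga reaches everyone (king).
Kings: Varga — 1.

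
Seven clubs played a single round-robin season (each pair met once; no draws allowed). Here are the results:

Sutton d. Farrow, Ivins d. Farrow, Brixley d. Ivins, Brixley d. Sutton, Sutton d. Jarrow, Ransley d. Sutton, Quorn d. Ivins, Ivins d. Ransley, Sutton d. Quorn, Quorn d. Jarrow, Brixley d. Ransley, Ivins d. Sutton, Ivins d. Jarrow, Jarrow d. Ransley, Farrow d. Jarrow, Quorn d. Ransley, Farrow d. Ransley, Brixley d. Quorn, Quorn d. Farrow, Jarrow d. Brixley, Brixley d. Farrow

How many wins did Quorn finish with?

4

Quorn's results: beat Farrow, Ransley, Jarrow, Ivins; lost to Sutton, Brixley.
That is 4 wins.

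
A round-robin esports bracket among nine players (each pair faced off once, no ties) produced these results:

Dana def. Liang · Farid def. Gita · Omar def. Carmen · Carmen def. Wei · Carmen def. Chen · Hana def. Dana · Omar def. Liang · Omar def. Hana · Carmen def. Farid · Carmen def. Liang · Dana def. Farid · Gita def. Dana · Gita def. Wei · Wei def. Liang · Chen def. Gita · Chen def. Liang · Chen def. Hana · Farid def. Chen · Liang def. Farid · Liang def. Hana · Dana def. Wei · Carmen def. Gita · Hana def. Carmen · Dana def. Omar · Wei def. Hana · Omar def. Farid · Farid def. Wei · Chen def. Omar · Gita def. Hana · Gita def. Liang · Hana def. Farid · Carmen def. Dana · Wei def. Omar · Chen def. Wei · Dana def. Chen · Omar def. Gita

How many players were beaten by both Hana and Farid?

Hana beat: Dana, Farid, Carmen.
Farid beat: Chen, Wei, Gita.
No one was beaten by both.

0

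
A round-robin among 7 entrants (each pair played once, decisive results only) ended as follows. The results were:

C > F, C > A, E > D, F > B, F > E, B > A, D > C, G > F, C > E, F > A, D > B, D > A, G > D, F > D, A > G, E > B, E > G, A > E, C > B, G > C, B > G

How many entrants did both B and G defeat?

0

B beat: A, G.
G beat: C, D, F.
No one was beaten by both.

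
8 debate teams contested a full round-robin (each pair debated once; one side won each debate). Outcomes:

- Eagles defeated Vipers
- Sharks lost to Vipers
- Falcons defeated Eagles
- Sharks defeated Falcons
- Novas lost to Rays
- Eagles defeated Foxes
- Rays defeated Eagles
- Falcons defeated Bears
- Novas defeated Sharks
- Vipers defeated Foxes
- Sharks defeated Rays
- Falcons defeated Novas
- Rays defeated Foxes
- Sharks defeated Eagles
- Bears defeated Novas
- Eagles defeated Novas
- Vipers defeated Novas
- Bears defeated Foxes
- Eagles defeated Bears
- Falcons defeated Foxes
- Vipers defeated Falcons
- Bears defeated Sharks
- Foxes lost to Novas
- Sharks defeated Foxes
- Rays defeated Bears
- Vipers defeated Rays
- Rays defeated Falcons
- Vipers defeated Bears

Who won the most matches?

Win totals: Sharks 4, Bears 3, Vipers 6, Novas 2, Falcons 4, Eagles 4, Foxes 0, Rays 5.
Vipers leads with 6 wins (next highest: 5).

Vipers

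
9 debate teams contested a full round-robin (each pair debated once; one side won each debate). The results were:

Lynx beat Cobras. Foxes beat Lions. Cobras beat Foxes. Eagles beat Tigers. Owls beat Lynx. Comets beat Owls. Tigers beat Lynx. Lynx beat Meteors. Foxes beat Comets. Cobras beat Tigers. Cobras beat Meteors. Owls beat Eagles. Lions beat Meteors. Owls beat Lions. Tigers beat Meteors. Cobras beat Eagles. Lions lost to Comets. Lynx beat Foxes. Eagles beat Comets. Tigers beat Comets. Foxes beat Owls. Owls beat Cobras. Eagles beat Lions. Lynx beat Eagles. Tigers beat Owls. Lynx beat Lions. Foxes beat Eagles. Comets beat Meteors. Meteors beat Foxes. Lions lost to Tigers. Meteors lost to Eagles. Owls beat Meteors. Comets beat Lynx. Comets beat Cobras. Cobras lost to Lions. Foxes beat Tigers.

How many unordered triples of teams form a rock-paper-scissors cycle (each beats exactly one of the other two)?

21

Win totals: Foxes 5, Tigers 5, Eagles 4, Comets 5, Owls 5, Meteors 1, Lions 2, Lynx 5, Cobras 4.
A team with w wins dominates both others in C(w,2) triples; summing gives 10 + 10 + 6 + 10 + 10 + 0 + 1 + 10 + 6 = 63 transitive triples.
Total triples C(9,3) = 84, so cyclic triples = 84 − 63 = 21.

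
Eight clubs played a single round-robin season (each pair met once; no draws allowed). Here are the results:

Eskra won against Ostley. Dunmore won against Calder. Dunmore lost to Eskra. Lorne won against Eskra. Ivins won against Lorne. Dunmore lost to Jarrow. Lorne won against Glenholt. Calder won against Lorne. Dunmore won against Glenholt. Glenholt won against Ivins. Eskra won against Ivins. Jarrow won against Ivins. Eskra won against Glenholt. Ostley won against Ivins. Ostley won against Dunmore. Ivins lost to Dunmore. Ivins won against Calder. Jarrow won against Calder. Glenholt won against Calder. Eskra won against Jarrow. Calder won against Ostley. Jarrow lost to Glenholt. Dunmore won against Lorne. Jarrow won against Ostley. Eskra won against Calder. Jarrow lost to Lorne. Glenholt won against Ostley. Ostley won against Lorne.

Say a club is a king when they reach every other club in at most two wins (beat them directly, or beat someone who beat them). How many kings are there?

5

Ivins cannot reach Dunmore in two steps.
Glenholt cannot reach Eskra in two steps.
Jarrow cannot reach Eskra in two steps.
Eskra reaches everyone (king).
Calder reaches everyone (king).
Dunmore reaches everyone (king).
Ostley reaches everyone (king).
Lorne reaches everyone (king).
Kings: Eskra, Calder, Dunmore, Ostley, Lorne — 5.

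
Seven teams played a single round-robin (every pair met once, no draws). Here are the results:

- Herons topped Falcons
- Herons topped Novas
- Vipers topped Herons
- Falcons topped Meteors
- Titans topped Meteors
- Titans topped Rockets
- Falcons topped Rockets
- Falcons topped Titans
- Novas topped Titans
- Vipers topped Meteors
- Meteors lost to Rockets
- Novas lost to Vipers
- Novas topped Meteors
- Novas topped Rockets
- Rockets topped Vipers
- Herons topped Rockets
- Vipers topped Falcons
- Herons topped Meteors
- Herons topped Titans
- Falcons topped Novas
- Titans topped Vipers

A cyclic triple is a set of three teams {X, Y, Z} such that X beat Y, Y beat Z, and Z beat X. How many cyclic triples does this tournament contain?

Win totals: Falcons 4, Titans 3, Rockets 2, Meteors 0, Herons 5, Novas 3, Vipers 4.
A team with w wins dominates both others in C(w,2) triples; summing gives 6 + 3 + 1 + 0 + 10 + 3 + 6 = 29 transitive triples.
Total triples C(7,3) = 35, so cyclic triples = 35 − 29 = 6.

6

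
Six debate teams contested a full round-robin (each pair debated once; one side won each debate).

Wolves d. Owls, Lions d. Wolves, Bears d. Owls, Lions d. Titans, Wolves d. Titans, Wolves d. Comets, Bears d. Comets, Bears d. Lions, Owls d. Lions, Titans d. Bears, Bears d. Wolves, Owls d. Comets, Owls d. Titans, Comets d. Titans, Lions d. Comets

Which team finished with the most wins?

Bears

Win totals: Comets 1, Owls 3, Wolves 3, Bears 4, Lions 3, Titans 1.
Bears leads with 4 wins (next highest: 3).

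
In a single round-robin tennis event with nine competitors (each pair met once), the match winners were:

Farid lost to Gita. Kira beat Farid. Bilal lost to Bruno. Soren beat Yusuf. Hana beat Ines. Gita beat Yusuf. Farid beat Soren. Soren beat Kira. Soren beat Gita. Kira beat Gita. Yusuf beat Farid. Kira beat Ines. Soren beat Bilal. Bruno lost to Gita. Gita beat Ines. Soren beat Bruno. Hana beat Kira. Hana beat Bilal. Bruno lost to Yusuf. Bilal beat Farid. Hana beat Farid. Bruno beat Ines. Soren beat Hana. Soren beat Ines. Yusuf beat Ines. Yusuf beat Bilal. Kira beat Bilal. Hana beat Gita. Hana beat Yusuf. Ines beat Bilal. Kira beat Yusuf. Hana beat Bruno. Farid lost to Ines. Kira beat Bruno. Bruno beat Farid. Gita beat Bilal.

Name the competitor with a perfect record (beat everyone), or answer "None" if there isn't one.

Highest win total is Soren with 7 (out of 8 possible).
Soren lost to Farid, so no competitor went undefeated.

None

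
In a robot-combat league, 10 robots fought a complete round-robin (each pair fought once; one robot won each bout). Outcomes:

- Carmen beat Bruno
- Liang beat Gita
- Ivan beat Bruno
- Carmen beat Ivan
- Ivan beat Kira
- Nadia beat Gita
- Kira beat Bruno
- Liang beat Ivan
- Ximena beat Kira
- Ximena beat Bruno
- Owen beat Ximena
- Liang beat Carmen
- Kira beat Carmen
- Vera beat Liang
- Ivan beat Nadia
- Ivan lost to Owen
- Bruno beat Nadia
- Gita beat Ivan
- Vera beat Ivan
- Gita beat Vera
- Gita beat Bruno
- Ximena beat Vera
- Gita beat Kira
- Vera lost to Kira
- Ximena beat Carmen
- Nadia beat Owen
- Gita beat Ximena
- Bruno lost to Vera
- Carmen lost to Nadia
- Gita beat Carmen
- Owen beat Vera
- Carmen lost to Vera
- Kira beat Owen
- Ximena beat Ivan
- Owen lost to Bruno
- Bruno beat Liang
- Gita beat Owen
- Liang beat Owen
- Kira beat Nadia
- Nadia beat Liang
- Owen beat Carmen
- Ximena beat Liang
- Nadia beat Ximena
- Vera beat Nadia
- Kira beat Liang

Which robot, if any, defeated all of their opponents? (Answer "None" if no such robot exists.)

Highest win total is Gita with 7 (out of 9 possible).
Gita lost to Liang, Nadia, so no robot went undefeated.

None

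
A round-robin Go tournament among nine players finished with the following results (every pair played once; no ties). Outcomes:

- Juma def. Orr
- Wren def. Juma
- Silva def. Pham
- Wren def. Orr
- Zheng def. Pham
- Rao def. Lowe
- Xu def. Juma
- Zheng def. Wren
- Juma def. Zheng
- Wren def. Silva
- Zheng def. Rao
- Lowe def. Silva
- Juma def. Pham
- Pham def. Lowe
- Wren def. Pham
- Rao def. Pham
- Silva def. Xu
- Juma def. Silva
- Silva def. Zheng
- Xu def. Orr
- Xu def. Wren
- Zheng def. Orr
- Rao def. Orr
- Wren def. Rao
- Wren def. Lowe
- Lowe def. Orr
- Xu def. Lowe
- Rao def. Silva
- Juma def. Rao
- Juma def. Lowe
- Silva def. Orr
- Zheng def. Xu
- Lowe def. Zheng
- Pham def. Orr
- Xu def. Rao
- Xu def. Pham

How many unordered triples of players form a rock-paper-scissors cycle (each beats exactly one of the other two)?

Win totals: Wren 6, Orr 0, Pham 2, Zheng 5, Silva 4, Rao 4, Lowe 3, Juma 6, Xu 6.
A player with w wins dominates both others in C(w,2) triples; summing gives 15 + 0 + 1 + 10 + 6 + 6 + 3 + 15 + 15 = 71 transitive triples.
Total triples C(9,3) = 84, so cyclic triples = 84 − 71 = 13.

13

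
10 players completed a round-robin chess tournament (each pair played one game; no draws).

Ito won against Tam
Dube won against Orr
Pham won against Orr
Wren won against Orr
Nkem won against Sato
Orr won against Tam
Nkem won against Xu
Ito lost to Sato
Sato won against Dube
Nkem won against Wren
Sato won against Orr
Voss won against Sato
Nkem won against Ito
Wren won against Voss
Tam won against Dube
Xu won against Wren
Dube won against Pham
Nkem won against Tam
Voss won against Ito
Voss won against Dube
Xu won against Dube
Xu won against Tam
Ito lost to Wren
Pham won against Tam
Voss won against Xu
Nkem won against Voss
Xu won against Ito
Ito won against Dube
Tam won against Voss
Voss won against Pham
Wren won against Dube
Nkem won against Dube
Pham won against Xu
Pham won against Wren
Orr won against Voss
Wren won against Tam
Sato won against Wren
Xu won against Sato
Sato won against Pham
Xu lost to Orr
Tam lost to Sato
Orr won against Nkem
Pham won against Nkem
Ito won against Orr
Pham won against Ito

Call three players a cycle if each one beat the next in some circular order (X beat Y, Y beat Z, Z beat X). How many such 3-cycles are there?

Win totals: Tam 2, Xu 5, Ito 3, Voss 5, Wren 5, Sato 6, Orr 4, Nkem 7, Dube 2, Pham 6.
A player with w wins dominates both others in C(w,2) triples; summing gives 1 + 10 + 3 + 10 + 10 + 15 + 6 + 21 + 1 + 15 = 92 transitive triples.
Total triples C(10,3) = 120, so cyclic triples = 120 − 92 = 28.

28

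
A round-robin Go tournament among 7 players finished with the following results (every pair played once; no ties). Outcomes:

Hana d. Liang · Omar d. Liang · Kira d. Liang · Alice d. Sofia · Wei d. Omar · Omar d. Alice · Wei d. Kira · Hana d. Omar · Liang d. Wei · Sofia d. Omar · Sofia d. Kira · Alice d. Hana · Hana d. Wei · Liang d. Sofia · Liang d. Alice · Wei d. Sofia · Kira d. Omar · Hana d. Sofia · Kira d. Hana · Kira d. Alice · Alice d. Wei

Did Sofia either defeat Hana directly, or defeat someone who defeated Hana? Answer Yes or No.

Sofia did not beat Hana directly.
Sofia beat Kira, Omar. Of those, Kira beat Hana.

Yes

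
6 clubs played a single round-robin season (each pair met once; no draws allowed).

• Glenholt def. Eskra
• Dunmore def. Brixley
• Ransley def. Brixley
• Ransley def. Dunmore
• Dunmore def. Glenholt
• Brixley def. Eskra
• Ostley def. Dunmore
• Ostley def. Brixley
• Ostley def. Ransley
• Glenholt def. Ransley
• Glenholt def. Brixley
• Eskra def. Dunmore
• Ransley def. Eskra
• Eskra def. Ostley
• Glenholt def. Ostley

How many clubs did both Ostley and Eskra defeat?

1

Ostley beat: Brixley, Ransley, Dunmore.
Eskra beat: Ostley, Dunmore.
Both beat: Dunmore — 1.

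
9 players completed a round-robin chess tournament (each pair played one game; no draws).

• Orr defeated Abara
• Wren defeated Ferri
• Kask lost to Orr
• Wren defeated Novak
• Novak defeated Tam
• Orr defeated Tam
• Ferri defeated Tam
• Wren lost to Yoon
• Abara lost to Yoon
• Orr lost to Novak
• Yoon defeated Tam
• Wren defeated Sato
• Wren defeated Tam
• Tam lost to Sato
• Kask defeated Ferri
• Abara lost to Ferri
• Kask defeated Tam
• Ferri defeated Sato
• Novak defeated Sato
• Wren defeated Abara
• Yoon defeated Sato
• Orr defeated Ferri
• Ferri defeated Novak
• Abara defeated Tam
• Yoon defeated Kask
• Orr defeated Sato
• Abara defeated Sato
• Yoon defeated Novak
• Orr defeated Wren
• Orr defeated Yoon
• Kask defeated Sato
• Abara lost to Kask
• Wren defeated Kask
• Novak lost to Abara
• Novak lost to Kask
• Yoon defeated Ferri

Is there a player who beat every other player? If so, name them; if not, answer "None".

None

Highest win total is Yoon with 7 (out of 8 possible).
Yoon lost to Orr, so no player went undefeated.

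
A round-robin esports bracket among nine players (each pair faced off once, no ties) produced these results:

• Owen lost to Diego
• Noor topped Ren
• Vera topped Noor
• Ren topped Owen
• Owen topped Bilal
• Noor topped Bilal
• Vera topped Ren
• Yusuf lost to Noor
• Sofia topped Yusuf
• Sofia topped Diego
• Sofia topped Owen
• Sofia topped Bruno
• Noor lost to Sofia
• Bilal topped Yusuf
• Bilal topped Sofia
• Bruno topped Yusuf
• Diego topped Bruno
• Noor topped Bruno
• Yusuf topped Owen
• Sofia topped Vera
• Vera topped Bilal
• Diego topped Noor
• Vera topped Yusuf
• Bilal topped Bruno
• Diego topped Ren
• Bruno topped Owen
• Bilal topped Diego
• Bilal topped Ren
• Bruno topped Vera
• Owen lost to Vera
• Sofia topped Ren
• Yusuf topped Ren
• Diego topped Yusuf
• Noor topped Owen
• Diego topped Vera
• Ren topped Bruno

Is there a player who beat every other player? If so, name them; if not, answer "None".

Highest win total is Sofia with 7 (out of 8 possible).
Sofia lost to Bilal, so no player went undefeated.

None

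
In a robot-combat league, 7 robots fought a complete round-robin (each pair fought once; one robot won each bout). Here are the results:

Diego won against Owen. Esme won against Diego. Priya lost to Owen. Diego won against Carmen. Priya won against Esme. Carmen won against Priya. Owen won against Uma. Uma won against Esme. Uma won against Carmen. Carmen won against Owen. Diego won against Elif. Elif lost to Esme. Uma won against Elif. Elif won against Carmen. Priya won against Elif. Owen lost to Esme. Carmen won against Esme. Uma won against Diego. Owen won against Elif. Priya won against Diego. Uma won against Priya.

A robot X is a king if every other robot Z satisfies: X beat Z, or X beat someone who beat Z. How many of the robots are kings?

5

Owen reaches everyone (king).
Priya cannot reach Uma in two steps.
Diego reaches everyone (king).
Uma reaches everyone (king).
Carmen reaches everyone (king).
Elif cannot reach Diego, Uma in two steps.
Esme reaches everyone (king).
Kings: Owen, Diego, Uma, Carmen, Esme — 5.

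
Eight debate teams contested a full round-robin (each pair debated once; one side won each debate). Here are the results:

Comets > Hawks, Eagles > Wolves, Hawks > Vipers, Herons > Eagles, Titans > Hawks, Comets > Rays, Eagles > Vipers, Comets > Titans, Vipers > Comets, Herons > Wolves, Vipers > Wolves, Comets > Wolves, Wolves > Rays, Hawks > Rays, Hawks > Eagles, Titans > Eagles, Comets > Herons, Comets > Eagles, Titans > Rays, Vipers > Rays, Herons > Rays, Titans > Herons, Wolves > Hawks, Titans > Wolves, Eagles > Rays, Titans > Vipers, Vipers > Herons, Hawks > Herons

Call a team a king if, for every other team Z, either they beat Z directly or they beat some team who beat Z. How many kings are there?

Titans reaches everyone (king).
Vipers reaches everyone (king).
Herons cannot reach Titans, Comets in two steps.
Hawks cannot reach Titans in two steps.
Rays cannot reach Titans, Vipers, Herons, Hawks, Comets, Wolves, Eagles in two steps.
Comets reaches everyone (king).
Wolves cannot reach Titans, Comets in two steps.
Eagles cannot reach Titans in two steps.
Kings: Titans, Vipers, Comets — 3.

3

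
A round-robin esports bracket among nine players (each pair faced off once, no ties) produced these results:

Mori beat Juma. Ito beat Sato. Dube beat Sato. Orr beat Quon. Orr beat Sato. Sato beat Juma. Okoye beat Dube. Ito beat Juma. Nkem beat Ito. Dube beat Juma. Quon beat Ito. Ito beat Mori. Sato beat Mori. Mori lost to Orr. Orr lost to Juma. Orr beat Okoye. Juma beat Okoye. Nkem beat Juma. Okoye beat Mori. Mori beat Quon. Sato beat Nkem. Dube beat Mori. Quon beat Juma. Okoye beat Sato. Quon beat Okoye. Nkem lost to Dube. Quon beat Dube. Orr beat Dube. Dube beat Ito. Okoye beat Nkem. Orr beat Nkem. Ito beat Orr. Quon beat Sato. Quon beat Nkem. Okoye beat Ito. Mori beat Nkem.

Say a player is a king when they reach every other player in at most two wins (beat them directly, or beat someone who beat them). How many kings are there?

7

Mori reaches everyone (king).
Quon reaches everyone (king).
Dube reaches everyone (king).
Juma reaches everyone (king).
Nkem cannot reach Quon, Dube in two steps.
Okoye reaches everyone (king).
Ito reaches everyone (king).
Orr reaches everyone (king).
Sato cannot reach Dube in two steps.
Kings: Mori, Quon, Dube, Juma, Okoye, Ito, Orr — 7.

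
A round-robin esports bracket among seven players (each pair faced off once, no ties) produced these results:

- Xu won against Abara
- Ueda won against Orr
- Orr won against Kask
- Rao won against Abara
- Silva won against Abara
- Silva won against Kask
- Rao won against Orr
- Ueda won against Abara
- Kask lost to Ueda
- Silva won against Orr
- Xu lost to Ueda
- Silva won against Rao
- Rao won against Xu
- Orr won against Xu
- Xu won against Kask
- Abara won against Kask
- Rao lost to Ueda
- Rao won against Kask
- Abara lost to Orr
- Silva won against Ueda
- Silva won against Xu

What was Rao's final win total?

Rao's results: beat Abara, Xu, Kask, Orr; lost to Silva, Ueda.
That is 4 wins.

4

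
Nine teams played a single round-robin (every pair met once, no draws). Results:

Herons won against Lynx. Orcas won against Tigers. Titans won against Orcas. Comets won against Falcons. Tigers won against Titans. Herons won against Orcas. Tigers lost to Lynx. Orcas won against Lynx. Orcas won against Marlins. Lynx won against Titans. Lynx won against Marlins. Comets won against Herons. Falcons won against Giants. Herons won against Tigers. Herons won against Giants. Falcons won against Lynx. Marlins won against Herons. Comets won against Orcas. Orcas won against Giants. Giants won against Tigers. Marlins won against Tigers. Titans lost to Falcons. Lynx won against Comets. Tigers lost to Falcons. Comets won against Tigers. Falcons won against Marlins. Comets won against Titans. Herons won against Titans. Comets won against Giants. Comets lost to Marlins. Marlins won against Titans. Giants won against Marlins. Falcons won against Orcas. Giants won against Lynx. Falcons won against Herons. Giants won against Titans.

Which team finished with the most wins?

Win totals: Tigers 1, Herons 5, Lynx 4, Falcons 7, Comets 6, Giants 4, Titans 1, Marlins 4, Orcas 4.
Falcons leads with 7 wins (next highest: 6).

Falcons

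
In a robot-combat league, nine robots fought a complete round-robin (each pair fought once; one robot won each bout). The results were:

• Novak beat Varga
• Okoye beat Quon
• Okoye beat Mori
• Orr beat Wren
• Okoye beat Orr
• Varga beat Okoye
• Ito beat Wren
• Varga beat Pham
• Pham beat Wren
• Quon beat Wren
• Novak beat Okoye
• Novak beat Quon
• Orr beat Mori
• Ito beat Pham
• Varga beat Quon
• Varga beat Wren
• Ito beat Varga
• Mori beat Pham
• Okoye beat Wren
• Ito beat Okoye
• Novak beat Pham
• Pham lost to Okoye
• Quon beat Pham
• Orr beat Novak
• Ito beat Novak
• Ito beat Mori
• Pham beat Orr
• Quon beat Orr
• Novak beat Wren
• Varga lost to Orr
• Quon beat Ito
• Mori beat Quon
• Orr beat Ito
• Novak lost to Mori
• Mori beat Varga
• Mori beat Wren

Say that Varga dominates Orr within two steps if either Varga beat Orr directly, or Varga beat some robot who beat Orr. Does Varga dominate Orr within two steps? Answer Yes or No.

Varga did not beat Orr directly.
Varga beat Pham, Okoye, Quon, Wren. Of those, Pham beat Orr.

Yes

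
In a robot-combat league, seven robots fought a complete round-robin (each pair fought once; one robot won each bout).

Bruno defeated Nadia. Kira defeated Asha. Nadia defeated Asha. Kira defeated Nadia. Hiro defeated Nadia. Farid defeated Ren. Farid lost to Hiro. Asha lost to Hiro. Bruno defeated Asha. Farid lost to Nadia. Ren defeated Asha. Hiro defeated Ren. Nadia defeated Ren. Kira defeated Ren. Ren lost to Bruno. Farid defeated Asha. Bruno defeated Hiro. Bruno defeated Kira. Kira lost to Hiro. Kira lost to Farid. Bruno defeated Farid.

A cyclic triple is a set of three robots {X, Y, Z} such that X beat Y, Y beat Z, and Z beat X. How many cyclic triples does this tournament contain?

Win totals: Asha 0, Bruno 6, Hiro 5, Farid 3, Kira 3, Nadia 3, Ren 1.
A robot with w wins dominates both others in C(w,2) triples; summing gives 0 + 15 + 10 + 3 + 3 + 3 + 0 = 34 transitive triples.
Total triples C(7,3) = 35, so cyclic triples = 35 − 34 = 1.

1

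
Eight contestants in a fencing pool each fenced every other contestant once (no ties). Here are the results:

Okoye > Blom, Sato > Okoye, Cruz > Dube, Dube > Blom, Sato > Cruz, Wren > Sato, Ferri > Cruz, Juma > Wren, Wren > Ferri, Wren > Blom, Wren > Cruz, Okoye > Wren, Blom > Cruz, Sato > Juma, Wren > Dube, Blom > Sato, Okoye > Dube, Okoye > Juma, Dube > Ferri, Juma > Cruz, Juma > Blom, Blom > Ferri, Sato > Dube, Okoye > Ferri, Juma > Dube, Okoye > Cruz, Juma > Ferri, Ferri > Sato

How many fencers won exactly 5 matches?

2

Win totals: Okoye 6, Juma 5, Ferri 2, Cruz 1, Dube 2, Sato 4, Wren 5, Blom 3.
Exactly 5: Juma, Wren — 2 fencers.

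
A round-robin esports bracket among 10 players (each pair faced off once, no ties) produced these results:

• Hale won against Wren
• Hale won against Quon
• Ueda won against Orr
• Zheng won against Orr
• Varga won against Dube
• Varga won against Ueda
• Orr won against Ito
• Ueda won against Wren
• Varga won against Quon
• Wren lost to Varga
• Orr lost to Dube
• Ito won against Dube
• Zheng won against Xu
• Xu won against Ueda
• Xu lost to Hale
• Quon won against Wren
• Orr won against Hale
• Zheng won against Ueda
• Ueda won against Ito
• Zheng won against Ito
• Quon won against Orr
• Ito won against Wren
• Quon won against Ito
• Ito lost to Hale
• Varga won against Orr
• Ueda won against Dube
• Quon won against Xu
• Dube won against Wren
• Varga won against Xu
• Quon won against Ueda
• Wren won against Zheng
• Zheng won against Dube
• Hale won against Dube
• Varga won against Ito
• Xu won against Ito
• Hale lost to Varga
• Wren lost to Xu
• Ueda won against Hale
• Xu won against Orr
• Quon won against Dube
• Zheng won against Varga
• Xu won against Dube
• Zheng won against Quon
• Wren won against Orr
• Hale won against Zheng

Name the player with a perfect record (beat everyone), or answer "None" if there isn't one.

None

Highest win total is Varga with 8 (out of 9 possible).
Varga lost to Zheng, so no player went undefeated.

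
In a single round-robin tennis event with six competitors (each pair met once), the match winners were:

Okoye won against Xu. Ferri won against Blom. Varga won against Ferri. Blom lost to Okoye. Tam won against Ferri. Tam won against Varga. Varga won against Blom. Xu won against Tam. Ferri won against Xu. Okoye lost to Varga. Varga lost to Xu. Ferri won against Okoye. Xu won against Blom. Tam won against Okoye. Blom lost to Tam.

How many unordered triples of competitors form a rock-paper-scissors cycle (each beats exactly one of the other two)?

Win totals: Xu 3, Ferri 3, Blom 0, Okoye 2, Varga 3, Tam 4.
A competitor with w wins dominates both others in C(w,2) triples; summing gives 3 + 3 + 0 + 1 + 3 + 6 = 16 transitive triples.
Total triples C(6,3) = 20, so cyclic triples = 20 − 16 = 4.

4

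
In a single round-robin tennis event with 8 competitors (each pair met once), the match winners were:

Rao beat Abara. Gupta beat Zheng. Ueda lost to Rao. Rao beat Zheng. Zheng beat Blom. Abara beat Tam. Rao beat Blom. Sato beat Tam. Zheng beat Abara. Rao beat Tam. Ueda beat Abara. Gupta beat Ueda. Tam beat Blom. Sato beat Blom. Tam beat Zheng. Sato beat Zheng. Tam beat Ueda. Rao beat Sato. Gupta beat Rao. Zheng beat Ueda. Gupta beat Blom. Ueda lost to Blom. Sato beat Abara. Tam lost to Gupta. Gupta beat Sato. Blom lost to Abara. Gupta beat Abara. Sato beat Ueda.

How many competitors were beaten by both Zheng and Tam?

Zheng beat: Abara, Ueda, Blom.
Tam beat: Ueda, Zheng, Blom.
Both beat: Ueda, Blom — 2.

2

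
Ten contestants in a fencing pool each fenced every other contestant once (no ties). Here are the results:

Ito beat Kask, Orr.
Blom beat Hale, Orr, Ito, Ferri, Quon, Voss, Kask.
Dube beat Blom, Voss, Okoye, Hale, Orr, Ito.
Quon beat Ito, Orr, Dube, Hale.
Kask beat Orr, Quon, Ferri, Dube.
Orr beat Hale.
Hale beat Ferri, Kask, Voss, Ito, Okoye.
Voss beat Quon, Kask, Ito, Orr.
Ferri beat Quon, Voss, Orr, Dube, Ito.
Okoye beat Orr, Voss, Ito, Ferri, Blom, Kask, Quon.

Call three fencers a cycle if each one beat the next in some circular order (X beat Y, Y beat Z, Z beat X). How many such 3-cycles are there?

Win totals: Hale 5, Quon 4, Ito 2, Voss 4, Dube 6, Kask 4, Ferri 5, Orr 1, Blom 7, Okoye 7.
A fencer with w wins dominates both others in C(w,2) triples; summing gives 10 + 6 + 1 + 6 + 15 + 6 + 10 + 0 + 21 + 21 = 96 transitive triples.
Total triples C(10,3) = 120, so cyclic triples = 120 − 96 = 24.

24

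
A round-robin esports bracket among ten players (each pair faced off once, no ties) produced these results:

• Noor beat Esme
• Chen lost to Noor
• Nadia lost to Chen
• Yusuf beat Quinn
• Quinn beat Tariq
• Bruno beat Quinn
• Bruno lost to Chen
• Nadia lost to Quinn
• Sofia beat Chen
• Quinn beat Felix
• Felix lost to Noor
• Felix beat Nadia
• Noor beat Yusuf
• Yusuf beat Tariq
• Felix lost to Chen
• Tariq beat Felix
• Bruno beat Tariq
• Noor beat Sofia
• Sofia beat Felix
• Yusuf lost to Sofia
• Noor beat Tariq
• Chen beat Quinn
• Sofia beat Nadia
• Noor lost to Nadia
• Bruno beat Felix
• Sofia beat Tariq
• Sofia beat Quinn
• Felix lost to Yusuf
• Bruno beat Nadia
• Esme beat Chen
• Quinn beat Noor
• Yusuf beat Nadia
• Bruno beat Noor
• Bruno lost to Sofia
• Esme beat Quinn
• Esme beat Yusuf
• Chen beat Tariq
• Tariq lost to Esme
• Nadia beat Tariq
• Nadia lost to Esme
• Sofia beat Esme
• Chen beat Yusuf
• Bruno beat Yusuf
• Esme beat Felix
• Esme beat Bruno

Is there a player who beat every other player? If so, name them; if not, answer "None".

None

Highest win total is Sofia with 8 (out of 9 possible).
Sofia lost to Noor, so no player went undefeated.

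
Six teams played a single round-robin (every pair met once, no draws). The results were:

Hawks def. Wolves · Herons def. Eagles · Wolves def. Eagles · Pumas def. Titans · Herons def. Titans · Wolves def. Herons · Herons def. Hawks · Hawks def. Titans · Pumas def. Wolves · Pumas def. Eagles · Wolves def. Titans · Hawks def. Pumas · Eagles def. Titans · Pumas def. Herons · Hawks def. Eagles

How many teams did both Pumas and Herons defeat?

Pumas beat: Wolves, Herons, Titans, Eagles.
Herons beat: Titans, Eagles, Hawks.
Both beat: Titans, Eagles — 2.

2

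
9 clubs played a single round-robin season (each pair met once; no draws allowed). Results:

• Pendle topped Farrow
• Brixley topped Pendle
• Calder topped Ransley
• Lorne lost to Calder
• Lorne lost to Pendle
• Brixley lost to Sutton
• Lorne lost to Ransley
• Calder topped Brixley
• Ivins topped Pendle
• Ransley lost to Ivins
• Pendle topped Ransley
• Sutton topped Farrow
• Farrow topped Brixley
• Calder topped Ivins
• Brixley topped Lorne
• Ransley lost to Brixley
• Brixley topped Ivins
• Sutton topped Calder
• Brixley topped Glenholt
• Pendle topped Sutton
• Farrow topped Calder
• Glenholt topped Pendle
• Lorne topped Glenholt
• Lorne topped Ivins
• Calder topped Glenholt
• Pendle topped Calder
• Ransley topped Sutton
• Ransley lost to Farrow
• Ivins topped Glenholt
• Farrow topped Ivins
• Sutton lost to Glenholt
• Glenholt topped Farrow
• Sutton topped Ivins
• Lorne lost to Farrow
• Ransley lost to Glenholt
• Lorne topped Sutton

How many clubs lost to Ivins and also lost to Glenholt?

2

Ivins beat: Ransley, Glenholt, Pendle.
Glenholt beat: Sutton, Ransley, Farrow, Pendle.
Both beat: Ransley, Pendle — 2.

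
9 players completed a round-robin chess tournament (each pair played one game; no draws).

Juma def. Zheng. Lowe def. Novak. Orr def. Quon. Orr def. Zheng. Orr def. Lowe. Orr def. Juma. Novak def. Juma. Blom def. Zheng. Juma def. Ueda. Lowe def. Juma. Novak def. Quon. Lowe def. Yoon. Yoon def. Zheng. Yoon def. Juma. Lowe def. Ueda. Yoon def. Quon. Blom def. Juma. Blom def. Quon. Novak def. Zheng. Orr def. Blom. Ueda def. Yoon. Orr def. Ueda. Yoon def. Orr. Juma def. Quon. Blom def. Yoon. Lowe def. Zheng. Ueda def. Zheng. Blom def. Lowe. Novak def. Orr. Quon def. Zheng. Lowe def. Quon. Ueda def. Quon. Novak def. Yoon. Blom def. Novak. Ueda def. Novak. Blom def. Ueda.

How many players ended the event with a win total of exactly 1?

1

Win totals: Zheng 0, Yoon 4, Orr 6, Juma 3, Quon 1, Ueda 4, Lowe 6, Blom 7, Novak 5.
Exactly 1: Quon — 1 player.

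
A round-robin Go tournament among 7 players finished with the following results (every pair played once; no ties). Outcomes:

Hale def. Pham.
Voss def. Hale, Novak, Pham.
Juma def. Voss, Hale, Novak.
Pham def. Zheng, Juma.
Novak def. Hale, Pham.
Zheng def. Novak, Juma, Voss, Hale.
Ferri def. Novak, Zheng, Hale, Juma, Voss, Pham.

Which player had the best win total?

Ferri

Win totals: Pham 2, Voss 3, Juma 3, Zheng 4, Hale 1, Novak 2, Ferri 6.
Ferri leads with 6 wins (next highest: 4).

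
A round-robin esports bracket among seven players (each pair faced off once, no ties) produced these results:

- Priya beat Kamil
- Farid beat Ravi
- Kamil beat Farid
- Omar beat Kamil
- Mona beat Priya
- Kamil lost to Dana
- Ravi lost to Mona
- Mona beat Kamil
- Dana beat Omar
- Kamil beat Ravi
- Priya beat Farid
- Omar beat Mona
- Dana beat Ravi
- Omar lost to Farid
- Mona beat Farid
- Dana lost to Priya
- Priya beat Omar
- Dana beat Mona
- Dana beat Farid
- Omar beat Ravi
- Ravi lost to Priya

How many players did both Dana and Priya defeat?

Dana beat: Kamil, Mona, Omar, Farid, Ravi.
Priya beat: Kamil, Omar, Dana, Farid, Ravi.
Both beat: Kamil, Omar, Farid, Ravi — 4.

4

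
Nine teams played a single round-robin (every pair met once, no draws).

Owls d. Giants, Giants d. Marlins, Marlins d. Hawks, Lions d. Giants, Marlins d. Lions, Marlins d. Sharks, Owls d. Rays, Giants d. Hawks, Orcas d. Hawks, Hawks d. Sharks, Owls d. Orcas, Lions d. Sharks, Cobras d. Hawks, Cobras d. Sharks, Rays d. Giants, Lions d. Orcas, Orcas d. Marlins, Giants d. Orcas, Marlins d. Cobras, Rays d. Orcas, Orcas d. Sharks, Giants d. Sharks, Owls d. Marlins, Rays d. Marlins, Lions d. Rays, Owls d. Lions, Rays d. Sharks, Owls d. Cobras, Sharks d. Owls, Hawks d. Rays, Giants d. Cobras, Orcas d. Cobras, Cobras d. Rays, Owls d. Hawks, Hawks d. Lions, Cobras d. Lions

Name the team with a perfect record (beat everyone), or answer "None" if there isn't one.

Highest win total is Owls with 7 (out of 8 possible).
Owls lost to Sharks, so no team went undefeated.

None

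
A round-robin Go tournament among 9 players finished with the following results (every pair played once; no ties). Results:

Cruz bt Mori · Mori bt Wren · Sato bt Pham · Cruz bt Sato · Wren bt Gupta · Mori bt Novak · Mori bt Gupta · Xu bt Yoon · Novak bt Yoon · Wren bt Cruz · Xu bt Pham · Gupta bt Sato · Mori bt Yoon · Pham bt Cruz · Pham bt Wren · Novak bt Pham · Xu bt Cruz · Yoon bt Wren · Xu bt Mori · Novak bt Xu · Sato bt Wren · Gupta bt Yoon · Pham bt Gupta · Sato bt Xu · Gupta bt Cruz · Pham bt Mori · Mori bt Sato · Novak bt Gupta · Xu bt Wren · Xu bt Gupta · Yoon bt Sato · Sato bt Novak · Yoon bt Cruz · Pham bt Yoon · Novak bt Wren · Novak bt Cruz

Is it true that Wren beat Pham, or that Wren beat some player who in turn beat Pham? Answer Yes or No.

Wren did not beat Pham directly.
Wren beat Gupta, Cruz, but each of them lost to Pham. No two-step path.

No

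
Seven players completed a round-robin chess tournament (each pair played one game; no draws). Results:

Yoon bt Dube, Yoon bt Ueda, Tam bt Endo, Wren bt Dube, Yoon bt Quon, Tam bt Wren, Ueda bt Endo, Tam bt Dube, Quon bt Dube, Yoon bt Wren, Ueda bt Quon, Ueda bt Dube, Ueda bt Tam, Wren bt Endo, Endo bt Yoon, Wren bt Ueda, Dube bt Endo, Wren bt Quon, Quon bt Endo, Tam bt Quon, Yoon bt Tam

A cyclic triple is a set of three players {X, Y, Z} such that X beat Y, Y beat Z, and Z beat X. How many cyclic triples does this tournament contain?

Win totals: Dube 1, Endo 1, Wren 4, Ueda 4, Quon 2, Yoon 5, Tam 4.
A player with w wins dominates both others in C(w,2) triples; summing gives 0 + 0 + 6 + 6 + 1 + 10 + 6 = 29 transitive triples.
Total triples C(7,3) = 35, so cyclic triples = 35 − 29 = 6.

6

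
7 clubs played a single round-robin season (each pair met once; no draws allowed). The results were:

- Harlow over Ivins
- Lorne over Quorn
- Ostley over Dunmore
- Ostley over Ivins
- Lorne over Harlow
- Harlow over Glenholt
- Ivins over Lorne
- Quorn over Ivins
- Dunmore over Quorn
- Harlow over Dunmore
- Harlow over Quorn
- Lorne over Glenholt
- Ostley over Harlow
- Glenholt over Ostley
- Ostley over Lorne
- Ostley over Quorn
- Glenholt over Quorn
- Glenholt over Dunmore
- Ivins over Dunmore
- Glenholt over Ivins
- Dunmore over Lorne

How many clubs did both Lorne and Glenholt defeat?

1

Lorne beat: Quorn, Harlow, Glenholt.
Glenholt beat: Ivins, Ostley, Quorn, Dunmore.
Both beat: Quorn — 1.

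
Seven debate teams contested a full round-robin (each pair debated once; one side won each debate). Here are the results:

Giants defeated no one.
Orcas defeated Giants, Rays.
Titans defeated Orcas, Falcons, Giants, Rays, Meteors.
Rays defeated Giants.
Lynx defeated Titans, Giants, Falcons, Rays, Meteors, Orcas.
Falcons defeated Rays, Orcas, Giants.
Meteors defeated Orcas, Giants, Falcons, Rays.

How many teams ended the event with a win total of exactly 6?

1

Win totals: Orcas 2, Meteors 4, Lynx 6, Rays 1, Titans 5, Falcons 3, Giants 0.
Exactly 6: Lynx — 1 team.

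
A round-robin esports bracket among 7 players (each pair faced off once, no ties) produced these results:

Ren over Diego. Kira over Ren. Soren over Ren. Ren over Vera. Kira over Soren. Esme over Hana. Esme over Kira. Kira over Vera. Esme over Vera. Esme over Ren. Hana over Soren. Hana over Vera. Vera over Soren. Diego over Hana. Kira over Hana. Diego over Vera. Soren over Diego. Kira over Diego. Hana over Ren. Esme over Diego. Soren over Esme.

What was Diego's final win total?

Diego's results: beat Vera, Hana; lost to Kira, Soren, Ren, Esme.
That is 2 wins.

2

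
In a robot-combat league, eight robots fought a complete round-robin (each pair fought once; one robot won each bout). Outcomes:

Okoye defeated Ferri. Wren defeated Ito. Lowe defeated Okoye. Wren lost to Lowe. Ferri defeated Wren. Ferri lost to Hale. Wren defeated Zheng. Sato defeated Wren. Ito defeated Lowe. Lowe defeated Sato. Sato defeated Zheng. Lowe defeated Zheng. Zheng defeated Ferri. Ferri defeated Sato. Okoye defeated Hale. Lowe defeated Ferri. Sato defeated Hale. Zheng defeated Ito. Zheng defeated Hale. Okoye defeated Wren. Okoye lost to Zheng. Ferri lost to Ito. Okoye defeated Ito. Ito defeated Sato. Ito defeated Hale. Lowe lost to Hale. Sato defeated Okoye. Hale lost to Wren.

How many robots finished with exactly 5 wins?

1

Win totals: Ferri 2, Zheng 4, Okoye 4, Ito 4, Lowe 5, Sato 4, Hale 2, Wren 3.
Exactly 5: Lowe — 1 robot.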